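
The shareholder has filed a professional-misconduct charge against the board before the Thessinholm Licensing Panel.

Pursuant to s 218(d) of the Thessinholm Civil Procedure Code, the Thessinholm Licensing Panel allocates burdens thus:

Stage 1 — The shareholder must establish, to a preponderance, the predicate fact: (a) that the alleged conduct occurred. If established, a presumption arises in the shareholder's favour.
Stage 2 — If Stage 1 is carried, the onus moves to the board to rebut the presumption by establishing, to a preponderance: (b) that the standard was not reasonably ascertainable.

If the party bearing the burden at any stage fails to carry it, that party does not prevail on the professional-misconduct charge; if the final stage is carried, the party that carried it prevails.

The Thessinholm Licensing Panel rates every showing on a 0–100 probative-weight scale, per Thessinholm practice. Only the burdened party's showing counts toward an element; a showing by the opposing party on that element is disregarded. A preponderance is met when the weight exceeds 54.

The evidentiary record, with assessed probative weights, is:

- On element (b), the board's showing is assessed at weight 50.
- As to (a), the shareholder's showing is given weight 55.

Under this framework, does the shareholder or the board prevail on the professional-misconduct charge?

shareholder

Stage 1 — burden on shareholder; standard: a preponderance (weight exceeds 54).
    (a): 55 > 54 [met]
  Stage 1 carried; the burden shifts to the board.
Stage 2 — burden on board; standard: a preponderance (weight exceeds 54).
    (b): 50 ≤ 54 [not met]
  Stage 2 not carried; the board fails its burden.
The shareholder prevails.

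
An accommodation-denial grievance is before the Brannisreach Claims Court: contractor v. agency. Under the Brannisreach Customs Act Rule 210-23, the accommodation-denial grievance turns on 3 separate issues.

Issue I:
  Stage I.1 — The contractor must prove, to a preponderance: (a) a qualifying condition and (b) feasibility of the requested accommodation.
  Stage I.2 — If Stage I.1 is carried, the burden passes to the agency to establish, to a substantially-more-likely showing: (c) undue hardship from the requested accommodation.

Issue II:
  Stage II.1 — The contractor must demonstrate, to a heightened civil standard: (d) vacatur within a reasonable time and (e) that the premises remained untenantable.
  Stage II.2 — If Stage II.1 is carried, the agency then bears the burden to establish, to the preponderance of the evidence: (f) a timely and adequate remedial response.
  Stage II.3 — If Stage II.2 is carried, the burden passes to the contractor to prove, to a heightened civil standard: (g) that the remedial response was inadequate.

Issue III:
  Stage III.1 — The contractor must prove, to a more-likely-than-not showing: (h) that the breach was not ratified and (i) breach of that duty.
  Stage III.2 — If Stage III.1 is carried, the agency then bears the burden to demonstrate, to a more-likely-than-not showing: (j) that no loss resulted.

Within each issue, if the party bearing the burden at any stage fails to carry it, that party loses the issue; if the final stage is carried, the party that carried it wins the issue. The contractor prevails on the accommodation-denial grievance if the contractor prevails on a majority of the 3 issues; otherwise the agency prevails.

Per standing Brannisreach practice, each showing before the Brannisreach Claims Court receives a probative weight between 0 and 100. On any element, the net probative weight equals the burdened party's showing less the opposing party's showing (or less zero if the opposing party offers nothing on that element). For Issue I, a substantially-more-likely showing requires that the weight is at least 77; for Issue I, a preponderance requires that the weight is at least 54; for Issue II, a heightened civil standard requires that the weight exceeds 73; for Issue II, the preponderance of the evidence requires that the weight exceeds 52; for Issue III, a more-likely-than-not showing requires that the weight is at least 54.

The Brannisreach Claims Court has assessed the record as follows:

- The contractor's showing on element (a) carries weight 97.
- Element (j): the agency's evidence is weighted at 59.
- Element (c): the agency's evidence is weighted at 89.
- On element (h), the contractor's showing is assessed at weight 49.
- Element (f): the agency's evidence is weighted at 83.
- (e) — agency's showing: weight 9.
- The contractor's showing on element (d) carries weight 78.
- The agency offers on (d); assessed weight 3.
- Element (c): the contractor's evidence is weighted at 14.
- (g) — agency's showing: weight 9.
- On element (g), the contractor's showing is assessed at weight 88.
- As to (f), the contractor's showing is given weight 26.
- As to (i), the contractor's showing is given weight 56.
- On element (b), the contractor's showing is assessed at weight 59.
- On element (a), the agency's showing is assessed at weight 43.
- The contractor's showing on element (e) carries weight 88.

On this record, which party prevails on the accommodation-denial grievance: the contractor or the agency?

— Issue I —
At Stage I.1 the contractor must meet a preponderance (weight is at least 54): on (a) the weight is 97 less the opposing 43 gives net 54, which does reach 54, so (a) meets the standard; on (b) the weight is 59, ≥ 54, so (b) meets the standard.
  Stage I.1 is satisfied; the onus moves to the agency.
At Stage I.2 the agency must meet a substantially-more-likely showing (weight is at least 77): on (c) the weight is 89 less the opposing 14 gives net 75, which does not reach 77, so (c) does not meet the standard.
  The agency does not carry Stage I.2.
So the contractor prevails on this issue.
— Issue II —
Stage II.1 — burden on contractor; standard: a heightened civil standard (weight exceeds 73).
    (d): 78 − 3 = 75 > 73 [met]
    (e): 88 − 9 = 79 > 73 [met]
  Stage II.1 is satisfied; the onus moves to the agency.
Stage II.2 — burden on agency; standard: the preponderance of the evidence (weight exceeds 52).
    (f): 83 − 26 = 57 > 52 [met]
  The agency carries Stage II.2; the contractor now bears the burden.
Stage II.3 — burden on contractor; standard: a heightened civil standard (weight exceeds 73).
    (g): 88 − 9 = 79 > 73 [met]
  All elements met at the final stage.
All stages carried — the contractor prevails on this issue.
— Issue III —
At Stage III.1 the contractor must meet a more-likely-than-not showing (weight is at least 54): on (h) the weight is 49, < 54, so (h) does not meet the standard; on (i) the weight is 56, ≥ 54, so (i) meets the standard.
  Not every element is met, so the contractor fails to carry Stage III.1.
The agency prevails on this issue.
Per-issue: Issue I → contractor; Issue II → contractor; Issue III → agency. The contractor must prevail on a majority of issues; overall, the contractor prevails.

contractor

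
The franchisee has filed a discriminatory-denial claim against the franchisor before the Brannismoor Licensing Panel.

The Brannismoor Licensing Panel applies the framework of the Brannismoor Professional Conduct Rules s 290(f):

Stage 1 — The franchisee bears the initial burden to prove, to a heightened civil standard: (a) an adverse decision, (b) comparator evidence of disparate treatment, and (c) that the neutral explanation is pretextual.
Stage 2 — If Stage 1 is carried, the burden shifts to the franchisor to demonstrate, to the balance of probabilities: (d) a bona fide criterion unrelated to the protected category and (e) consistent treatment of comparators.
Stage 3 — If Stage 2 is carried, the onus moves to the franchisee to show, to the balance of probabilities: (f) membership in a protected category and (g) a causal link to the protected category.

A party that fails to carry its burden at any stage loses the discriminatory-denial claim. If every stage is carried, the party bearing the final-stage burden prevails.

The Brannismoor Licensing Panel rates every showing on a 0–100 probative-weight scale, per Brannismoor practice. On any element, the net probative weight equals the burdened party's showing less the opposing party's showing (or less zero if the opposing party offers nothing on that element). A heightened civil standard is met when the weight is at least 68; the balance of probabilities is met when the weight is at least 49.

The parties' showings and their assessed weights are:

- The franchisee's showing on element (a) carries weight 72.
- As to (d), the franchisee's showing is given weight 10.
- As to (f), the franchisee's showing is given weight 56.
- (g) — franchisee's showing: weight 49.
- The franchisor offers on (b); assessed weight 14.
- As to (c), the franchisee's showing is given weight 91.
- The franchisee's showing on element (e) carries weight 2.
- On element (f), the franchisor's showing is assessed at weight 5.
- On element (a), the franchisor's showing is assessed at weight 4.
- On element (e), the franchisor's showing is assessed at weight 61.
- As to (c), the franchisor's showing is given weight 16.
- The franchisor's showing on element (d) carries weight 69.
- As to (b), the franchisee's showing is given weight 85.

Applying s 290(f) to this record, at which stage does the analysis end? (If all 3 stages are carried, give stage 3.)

Stage 1 (franchisee, a heightened civil standard, weight is at least 68): (a) net 72−4=68 ≥ 68 — meets; (b) net 85−14=71 ≥ 68 — meets; (c) net 91−16=75 ≥ 68 — meets.
  All elements met. The burden passes to the franchisor.
Stage 2 (franchisor, the balance of probabilities, weight is at least 49): (d) net 69−10=59 ≥ 49 — meets; (e) net 61−2=59 ≥ 49 — meets.
  The franchisor carries Stage 2; the franchisee now bears the burden.
Stage 3 (franchisee, the balance of probabilities, weight is at least 49): (f) net 56−5=51 ≥ 49 — meets; (g) 49 ≥ 49 — meets.
  The franchisee carries the last stage.
With every stage satisfied, the franchisee prevails.

stage 3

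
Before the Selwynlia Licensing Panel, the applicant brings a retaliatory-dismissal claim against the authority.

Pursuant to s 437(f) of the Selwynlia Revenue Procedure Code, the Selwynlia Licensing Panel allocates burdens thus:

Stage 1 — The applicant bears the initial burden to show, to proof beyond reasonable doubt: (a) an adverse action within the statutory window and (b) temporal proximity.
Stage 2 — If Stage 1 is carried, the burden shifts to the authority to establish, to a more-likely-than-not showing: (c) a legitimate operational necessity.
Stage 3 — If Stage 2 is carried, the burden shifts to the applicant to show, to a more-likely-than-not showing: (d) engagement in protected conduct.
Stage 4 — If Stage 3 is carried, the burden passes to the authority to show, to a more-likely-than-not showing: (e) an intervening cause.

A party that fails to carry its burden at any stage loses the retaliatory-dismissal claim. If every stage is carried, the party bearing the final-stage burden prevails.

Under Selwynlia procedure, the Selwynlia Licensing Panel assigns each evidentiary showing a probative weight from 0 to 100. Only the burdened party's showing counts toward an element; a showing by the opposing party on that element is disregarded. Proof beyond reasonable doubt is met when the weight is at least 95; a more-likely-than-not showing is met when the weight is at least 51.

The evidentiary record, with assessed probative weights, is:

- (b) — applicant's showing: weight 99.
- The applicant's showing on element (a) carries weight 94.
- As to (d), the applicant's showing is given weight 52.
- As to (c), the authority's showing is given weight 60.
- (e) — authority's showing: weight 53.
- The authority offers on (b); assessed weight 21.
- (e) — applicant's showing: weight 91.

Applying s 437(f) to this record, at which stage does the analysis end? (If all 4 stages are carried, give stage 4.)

At Stage 1 the applicant must meet proof beyond reasonable doubt (weight is at least 95): on (a) the weight is 94, which does not reach 95, so (a) does not meet the standard; on (b) the weight is 99 (the authority's 21 is given no effect), which does reach 95, so (b) meets the standard.
  Stage 1 not carried; the applicant fails its burden.
So the authority prevails.

stage 1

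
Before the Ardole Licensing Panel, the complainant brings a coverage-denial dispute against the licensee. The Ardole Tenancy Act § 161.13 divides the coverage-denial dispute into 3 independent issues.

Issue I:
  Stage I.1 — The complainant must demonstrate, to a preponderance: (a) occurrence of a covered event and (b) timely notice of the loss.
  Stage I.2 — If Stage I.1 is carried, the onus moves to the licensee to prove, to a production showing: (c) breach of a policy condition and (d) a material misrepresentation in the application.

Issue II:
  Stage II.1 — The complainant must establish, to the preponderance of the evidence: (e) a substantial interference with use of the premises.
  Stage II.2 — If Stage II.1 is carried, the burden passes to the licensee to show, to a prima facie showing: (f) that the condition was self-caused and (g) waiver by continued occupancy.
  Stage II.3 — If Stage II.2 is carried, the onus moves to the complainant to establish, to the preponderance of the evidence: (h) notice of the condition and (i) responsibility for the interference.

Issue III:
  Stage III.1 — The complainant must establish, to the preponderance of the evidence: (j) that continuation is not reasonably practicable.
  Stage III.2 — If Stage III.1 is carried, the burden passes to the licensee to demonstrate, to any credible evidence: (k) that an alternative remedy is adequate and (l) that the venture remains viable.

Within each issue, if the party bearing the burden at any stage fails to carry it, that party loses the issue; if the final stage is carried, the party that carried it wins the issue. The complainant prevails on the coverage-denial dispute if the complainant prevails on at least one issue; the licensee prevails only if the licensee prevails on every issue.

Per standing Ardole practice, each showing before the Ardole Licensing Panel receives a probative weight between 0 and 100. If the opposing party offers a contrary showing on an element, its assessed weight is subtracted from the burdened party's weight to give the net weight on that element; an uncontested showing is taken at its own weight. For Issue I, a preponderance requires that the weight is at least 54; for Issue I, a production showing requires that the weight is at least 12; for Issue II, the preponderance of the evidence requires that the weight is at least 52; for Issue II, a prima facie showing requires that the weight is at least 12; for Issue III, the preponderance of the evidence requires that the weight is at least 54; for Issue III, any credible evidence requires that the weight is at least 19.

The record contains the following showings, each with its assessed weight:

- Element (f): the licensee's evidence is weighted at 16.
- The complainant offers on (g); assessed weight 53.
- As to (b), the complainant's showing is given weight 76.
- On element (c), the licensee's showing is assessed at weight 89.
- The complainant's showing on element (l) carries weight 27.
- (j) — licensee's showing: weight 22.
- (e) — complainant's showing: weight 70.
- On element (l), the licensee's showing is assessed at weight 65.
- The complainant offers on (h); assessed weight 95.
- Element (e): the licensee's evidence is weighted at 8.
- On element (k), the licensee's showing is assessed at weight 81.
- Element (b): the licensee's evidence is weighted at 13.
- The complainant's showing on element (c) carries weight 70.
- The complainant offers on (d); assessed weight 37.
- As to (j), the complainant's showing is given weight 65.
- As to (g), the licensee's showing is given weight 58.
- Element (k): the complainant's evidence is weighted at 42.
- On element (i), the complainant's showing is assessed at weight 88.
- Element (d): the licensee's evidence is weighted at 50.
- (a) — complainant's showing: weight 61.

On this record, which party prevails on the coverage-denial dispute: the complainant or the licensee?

— Issue I —
At Stage I.1 the complainant must meet a preponderance (weight is at least 54): on (a) the weight is 61, ≥ 54, so (a) meets the standard; on (b) the weight is 76 less the opposing 13 gives net 63, ≥ 54, so (b) meets the standard.
  Stage I.1 is satisfied; the onus moves to the licensee.
At Stage I.2 the licensee must meet a production showing (weight is at least 12): on (c) the weight is 89 less the opposing 70 gives net 19, ≥ 12, so (c) meets the standard; on (d) the weight is 50 less the opposing 37 gives net 13, which does reach 12, so (d) meets the standard.
  All elements met at the final stage.
With every stage satisfied, the licensee prevails on this issue.
— Issue II —
At Stage II.1 the complainant must meet the preponderance of the evidence (weight is at least 52): on (e) the weight is 70 less the opposing 8 gives net 62, ≥ 52, so (e) meets the standard.
  The complainant carries Stage II.1; the licensee now bears the burden.
At Stage II.2 the licensee must meet a prima facie showing (weight is at least 12): on (f) the weight is 16, ≥ 12, so (f) meets the standard; on (g) the weight is 58 less the opposing 53 gives net 5, which does not reach 12, so (g) does not meet the standard.
  Stage II.2 not carried; the licensee fails its burden.
The complainant prevails on this issue.
— Issue III —
Stage III.1 — burden on complainant; standard: the preponderance of the evidence (weight is at least 54).
    (j): 65 − 22 = 43 < 54 [not met]
  Not every element is met, so the complainant fails to carry Stage III.1.
The analysis ends at Stage III.1; the licensee prevails on this issue.
Per-issue: Issue I → licensee; Issue II → complainant; Issue III → licensee. The complainant must prevail on at least one issue; overall, the complainant prevails.

complainant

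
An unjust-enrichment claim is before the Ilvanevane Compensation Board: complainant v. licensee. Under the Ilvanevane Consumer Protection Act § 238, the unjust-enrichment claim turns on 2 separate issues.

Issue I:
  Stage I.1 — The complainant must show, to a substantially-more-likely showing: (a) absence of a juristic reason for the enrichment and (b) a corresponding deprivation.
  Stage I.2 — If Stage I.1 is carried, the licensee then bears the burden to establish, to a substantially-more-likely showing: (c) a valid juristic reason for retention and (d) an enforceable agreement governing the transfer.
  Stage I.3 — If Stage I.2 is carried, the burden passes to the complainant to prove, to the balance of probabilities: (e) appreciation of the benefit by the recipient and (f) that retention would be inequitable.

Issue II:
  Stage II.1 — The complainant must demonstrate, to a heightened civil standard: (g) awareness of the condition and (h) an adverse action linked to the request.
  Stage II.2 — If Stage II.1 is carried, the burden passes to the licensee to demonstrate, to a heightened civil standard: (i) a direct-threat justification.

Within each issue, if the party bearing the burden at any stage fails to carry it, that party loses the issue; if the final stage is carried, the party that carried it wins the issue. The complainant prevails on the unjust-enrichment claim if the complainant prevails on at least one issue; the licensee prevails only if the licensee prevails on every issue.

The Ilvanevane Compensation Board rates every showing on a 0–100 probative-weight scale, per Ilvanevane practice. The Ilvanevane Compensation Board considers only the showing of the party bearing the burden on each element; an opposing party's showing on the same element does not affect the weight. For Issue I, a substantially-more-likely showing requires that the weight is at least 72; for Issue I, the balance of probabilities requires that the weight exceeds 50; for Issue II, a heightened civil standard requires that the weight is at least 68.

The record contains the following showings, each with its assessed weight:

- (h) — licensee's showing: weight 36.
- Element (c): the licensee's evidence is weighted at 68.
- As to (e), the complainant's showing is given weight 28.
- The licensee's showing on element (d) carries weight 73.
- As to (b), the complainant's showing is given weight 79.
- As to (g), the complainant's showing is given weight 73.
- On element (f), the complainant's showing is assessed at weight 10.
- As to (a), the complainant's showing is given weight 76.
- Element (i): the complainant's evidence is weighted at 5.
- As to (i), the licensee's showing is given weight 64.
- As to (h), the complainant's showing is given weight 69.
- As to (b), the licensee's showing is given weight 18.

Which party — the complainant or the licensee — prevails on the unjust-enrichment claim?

— Issue I —
At Stage I.1 the complainant must meet a substantially-more-likely showing (weight is at least 72): on (a) the weight is 76, ≥ 72, so (a) meets the standard; on (b) the weight is 79 (the licensee's 18 is given no effect), ≥ 72, so (b) meets the standard.
  All elements met. The burden passes to the licensee.
At Stage I.2 the licensee must meet a substantially-more-likely showing (weight is at least 72): on (c) the weight is 68, < 72, so (c) does not meet the standard; on (d) the weight is 73, which does reach 72, so (d) meets the standard.
  The licensee does not carry Stage I.2.
The complainant prevails on this issue.
— Issue II —
Stage II.1 (complainant, a heightened civil standard, weight is at least 68): (g) 73 ≥ 68 — meets; (h) 69 (licensee's 36 disregarded) ≥ 68 — meets.
  All elements met. The burden passes to the licensee.
Stage II.2 (licensee, a heightened civil standard, weight is at least 68): (i) 64 (complainant's 5 disregarded) < 68 — fails.
  The licensee does not carry Stage II.2.
The complainant prevails on this issue.
Per-issue: Issue I → complainant; Issue II → complainant. The complainant must prevail on at least one issue; overall, the complainant prevails.

complainant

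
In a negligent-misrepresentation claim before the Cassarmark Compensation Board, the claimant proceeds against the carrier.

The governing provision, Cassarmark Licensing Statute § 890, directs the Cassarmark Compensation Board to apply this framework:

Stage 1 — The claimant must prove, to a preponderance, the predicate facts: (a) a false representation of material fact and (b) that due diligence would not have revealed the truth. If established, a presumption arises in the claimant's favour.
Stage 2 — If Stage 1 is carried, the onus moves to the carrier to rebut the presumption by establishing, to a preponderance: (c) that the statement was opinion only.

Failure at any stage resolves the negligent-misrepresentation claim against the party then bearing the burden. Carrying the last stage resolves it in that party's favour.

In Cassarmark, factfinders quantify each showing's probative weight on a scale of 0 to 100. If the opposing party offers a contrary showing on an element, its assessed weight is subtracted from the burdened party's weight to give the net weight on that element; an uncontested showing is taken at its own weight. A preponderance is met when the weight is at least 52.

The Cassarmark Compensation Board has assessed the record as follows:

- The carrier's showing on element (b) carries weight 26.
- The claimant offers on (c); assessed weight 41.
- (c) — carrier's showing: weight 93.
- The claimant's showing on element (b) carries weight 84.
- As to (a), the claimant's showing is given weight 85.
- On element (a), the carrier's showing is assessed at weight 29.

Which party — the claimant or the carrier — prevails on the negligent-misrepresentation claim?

carrier

At Stage 1 the claimant must meet a preponderance (weight is at least 52): on (a) the weight is 85 less the opposing 29 gives net 56, which does reach 52, so (a) meets the standard; on (b) the weight is 84 less the opposing 26 gives net 58, ≥ 52, so (b) meets the standard.
  All elements met. The burden passes to the carrier.
At Stage 2 the carrier must meet a preponderance (weight is at least 52): on (c) the weight is 93 less the opposing 41 gives net 52, ≥ 52, so (c) meets the standard.
  All elements met at the final stage.
With every stage satisfied, the carrier prevails.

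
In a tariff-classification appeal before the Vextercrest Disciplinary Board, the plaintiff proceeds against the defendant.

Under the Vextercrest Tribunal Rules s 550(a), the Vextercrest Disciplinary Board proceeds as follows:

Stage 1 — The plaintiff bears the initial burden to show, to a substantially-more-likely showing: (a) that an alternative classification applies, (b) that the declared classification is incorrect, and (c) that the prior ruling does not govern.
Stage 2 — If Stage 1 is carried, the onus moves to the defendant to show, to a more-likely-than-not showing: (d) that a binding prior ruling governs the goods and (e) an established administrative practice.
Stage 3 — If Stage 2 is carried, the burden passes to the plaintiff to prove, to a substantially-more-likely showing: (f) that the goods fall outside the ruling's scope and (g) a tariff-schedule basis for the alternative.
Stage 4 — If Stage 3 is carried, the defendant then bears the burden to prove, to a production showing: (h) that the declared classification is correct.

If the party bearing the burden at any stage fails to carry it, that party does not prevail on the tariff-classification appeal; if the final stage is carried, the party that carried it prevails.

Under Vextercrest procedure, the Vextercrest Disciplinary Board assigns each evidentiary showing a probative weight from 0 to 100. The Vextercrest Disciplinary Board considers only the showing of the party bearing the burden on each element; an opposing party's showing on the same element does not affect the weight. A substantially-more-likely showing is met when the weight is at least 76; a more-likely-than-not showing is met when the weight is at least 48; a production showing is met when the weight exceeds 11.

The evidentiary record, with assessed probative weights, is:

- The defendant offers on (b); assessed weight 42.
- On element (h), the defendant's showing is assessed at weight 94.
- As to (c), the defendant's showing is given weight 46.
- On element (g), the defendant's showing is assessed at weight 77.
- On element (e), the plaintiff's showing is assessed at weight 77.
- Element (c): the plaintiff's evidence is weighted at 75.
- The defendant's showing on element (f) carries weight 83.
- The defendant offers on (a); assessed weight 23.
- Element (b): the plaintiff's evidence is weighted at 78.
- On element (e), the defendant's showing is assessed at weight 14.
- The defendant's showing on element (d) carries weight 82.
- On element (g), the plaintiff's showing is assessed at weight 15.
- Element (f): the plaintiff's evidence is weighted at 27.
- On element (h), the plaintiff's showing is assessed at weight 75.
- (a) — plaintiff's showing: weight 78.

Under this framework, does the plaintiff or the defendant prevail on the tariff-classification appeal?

Stage 1 (plaintiff, a substantially-more-likely showing, weight is at least 76): (a) 78 (defendant's 23 disregarded) ≥ 76 — meets; (b) 78 (defendant's 42 disregarded) ≥ 76 — meets; (c) 75 (defendant's 46 disregarded) < 76 — fails.
  Stage 1 not carried; the plaintiff fails its burden.
The defendant prevails.

defendant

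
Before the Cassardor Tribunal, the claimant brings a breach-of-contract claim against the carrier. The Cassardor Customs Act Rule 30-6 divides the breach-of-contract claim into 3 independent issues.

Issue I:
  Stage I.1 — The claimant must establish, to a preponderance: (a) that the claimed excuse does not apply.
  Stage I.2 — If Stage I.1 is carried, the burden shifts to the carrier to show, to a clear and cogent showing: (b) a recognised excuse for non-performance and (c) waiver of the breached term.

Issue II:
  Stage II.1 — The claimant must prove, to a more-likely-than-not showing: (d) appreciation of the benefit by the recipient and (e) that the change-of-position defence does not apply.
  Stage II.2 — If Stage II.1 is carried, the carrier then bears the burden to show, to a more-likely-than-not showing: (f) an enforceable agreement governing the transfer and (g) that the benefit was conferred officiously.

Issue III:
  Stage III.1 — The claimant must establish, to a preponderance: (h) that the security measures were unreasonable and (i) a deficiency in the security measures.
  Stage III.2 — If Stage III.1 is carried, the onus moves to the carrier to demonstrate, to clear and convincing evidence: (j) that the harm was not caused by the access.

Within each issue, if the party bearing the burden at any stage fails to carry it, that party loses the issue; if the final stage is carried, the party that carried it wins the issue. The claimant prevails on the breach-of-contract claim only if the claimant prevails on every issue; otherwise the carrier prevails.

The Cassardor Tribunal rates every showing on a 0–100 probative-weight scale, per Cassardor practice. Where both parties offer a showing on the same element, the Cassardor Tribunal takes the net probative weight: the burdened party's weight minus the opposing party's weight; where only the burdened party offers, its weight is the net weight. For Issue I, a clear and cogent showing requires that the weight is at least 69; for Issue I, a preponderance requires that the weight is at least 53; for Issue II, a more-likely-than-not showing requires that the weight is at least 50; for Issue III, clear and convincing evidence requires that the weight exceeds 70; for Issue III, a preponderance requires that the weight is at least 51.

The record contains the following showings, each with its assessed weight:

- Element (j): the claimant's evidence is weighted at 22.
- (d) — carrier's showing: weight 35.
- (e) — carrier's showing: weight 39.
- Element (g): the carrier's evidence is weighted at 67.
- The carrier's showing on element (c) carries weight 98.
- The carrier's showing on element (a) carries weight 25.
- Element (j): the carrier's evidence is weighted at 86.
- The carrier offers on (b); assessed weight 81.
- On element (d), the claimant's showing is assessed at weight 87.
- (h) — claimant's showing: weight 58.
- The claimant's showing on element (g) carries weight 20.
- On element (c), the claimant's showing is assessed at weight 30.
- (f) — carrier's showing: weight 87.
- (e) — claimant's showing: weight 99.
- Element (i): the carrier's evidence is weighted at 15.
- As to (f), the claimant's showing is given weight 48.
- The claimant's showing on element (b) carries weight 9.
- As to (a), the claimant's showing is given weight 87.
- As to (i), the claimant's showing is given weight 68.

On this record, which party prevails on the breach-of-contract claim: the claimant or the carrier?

claimant

— Issue I —
Stage I.1 — burden on claimant; standard: a preponderance (weight is at least 53).
    (a): 87 − 25 = 62 ≥ 53 [met]
  Stage I.1 is satisfied; the onus moves to the carrier.
Stage I.2 — burden on carrier; standard: a clear and cogent showing (weight is at least 69).
    (b): 81 − 9 = 72 ≥ 69 [met]
    (c): 98 − 30 = 68 < 69 [not met]
  The carrier does not carry Stage I.2.
The analysis ends at Stage I.2; the claimant prevails on this issue.
— Issue II —
Stage II.1 (claimant, a more-likely-than-not showing, weight is at least 50): (d) net 87−35=52 ≥ 50 — meets; (e) net 99−39=60 ≥ 50 — meets.
  The claimant carries Stage II.1; the carrier now bears the burden.
Stage II.2 (carrier, a more-likely-than-not showing, weight is at least 50): (f) net 87−48=39 < 50 — fails; (g) net 67−20=47 < 50 — fails.
  Not every element is met, so the carrier fails to carry Stage II.2.
The analysis ends at Stage II.2; the claimant prevails on this issue.
— Issue III —
Stage III.1 (claimant, a preponderance, weight is at least 51): (h) 58 ≥ 51 — meets; (i) net 68−15=53 ≥ 51 — meets.
  Stage III.1 is satisfied; the onus moves to the carrier.
Stage III.2 (carrier, clear and convincing evidence, weight exceeds 70): (j) net 86−22=64 ≤ 70 — fails.
  Not every element is met, so the carrier fails to carry Stage III.2.
So the claimant prevails on this issue.
Per-issue: Issue I → claimant; Issue II → claimant; Issue III → claimant. The claimant must prevail on every issue; overall, the claimant prevails.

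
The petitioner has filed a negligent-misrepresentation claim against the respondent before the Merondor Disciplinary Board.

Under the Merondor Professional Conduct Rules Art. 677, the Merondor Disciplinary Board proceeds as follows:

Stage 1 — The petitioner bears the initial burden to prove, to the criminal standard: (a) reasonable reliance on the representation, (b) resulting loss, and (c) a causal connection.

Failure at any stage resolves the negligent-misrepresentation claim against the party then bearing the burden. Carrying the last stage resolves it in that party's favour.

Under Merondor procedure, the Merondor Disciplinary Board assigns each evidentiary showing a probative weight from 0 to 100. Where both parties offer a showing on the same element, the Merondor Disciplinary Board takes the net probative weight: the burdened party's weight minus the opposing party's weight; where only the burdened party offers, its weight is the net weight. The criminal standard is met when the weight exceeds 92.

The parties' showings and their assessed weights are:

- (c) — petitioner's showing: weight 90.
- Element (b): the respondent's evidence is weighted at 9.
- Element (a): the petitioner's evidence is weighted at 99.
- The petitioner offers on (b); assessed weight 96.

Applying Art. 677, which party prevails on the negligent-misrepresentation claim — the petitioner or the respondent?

respondent

At Stage 1 the petitioner must meet the criminal standard (weight exceeds 92): on (a) the weight is 99, > 92, so (a) meets the standard; on (b) the weight is 96 less the opposing 9 gives net 87, ≤ 92, so (b) does not meet the standard; on (c) the weight is 90, ≤ 92, so (c) does not meet the standard.
  The petitioner does not carry Stage 1.
The analysis ends at Stage 1; the respondent prevails.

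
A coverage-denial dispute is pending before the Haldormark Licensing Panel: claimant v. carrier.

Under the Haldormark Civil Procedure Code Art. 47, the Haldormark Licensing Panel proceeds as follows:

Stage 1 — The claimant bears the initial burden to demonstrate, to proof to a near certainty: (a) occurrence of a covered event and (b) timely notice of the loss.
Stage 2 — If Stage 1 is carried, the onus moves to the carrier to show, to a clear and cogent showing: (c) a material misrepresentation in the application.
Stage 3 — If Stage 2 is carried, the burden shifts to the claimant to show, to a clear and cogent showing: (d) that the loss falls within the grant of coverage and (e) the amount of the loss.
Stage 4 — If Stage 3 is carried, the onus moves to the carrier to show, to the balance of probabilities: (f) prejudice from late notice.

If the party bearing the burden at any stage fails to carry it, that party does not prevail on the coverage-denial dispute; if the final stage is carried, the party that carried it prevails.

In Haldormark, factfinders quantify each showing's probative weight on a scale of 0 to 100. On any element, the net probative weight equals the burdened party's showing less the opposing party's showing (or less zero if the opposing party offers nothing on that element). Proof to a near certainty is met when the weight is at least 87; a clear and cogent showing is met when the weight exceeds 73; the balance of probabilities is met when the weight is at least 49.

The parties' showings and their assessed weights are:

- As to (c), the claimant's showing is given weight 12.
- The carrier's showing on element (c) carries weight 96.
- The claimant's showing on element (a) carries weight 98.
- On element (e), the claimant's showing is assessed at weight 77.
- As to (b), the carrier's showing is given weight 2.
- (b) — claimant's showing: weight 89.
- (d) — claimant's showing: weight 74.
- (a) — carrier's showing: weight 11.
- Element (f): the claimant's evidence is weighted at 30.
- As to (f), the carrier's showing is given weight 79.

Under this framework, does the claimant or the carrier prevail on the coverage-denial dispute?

At Stage 1 the claimant must meet proof to a near certainty (weight is at least 87): on (a) the weight is 98 less the opposing 11 gives net 87, which does reach 87, so (a) meets the standard; on (b) the weight is 89 less the opposing 2 gives net 87, which does reach 87, so (b) meets the standard.
  All elements met. The burden passes to the carrier.
At Stage 2 the carrier must meet a clear and cogent showing (weight exceeds 73): on (c) the weight is 96 less the opposing 12 gives net 84, > 73, so (c) meets the standard.
  All elements met. The burden passes to the claimant.
At Stage 3 the claimant must meet a clear and cogent showing (weight exceeds 73): on (d) the weight is 74, > 73, so (d) meets the standard; on (e) the weight is 77, which does exceed 73, so (e) meets the standard.
  All elements met. The burden passes to the carrier.
At Stage 4 the carrier must meet the balance of probabilities (weight is at least 49): on (f) the weight is 79 less the opposing 30 gives net 49, ≥ 49, so (f) meets the standard.
  The carrier carries the last stage.
All stages carried — the carrier prevails.

carrier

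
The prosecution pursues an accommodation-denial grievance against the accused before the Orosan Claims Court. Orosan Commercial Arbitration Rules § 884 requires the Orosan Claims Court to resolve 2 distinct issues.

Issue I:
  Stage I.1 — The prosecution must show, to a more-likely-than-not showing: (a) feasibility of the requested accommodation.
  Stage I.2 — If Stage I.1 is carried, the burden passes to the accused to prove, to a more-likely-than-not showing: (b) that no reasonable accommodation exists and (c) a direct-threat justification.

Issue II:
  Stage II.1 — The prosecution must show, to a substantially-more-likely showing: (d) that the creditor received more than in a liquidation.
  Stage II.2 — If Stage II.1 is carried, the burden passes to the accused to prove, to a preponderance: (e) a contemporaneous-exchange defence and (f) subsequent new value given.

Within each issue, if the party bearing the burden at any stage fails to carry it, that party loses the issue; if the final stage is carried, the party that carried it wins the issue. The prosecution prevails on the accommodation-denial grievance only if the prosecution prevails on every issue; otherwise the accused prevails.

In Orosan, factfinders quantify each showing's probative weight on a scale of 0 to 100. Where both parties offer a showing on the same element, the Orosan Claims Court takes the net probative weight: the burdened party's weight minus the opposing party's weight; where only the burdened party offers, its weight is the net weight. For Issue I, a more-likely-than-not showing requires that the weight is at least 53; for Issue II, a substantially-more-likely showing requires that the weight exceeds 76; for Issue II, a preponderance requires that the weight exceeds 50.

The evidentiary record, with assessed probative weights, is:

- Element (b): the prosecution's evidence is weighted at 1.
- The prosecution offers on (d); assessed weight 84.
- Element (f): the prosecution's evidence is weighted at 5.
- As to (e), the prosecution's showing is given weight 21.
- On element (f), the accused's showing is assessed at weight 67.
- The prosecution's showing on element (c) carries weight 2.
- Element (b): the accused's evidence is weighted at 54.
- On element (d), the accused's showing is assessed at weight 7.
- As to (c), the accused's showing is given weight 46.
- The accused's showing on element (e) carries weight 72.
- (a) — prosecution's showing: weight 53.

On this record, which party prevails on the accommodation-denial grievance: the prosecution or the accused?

accused

— Issue I —
At Stage I.1 the prosecution must meet a more-likely-than-not showing (weight is at least 53): on (a) the weight is 53, which does reach 53, so (a) meets the standard.
  The prosecution carries Stage I.1; the accused now bears the burden.
At Stage I.2 the accused must meet a more-likely-than-not showing (weight is at least 53): on (b) the weight is 54 less the opposing 1 gives net 53, which does reach 53, so (b) meets the standard; on (c) the weight is 46 less the opposing 2 gives net 44, which does not reach 53, so (c) does not meet the standard.
  Not every element is met, so the accused fails to carry Stage I.2.
So the prosecution prevails on this issue.
— Issue II —
At Stage II.1 the prosecution must meet a substantially-more-likely showing (weight exceeds 76): on (d) the weight is 84 less the opposing 7 gives net 77, which does exceed 76, so (d) meets the standard.
  Stage II.1 carried; the burden shifts to the accused.
At Stage II.2 the accused must meet a preponderance (weight exceeds 50): on (e) the weight is 72 less the opposing 21 gives net 51, which does exceed 50, so (e) meets the standard; on (f) the weight is 67 less the opposing 5 gives net 62, > 50, so (f) meets the standard.
  Stage II.2 carried; the final stage is satisfied.
All stages carried — the accused prevails on this issue.
Per-issue: Issue I → prosecution; Issue II → accused. The prosecution must prevail on every issue; overall, the accused prevails.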